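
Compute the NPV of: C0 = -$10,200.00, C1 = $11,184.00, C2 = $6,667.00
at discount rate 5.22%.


Formula: NPV = C0 + C1/(1+r) + C2/(1+r)^2
Discount C1: $11,184.00 / (1 + 0.0522) = $10,629.16
Discount C2: $6,667.00 / (1 + 0.0522)^2 = $6,021.90
NPV = -$10,200.00 + $10,629.16 + $6,021.90 = $6,451.06

$6,451.06


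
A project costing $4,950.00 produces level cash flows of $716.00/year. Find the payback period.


Formula: Payback = investment / annual cash flow
Substituting: Payback = $4,950.00 / $716.00
Payback = 6.9134 years

6.9134 years


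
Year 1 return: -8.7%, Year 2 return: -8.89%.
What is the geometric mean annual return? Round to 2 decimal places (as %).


Formula: Geometric mean = ((1+r1)*(1+r2))^(1/2) - 1
Product: (1 + -0.087) * (1 + -0.0889) = 0.913 * 0.9111 = 0.831834
Square root: 0.831834^0.5 = 0.91205
Geometric mean = 0.91205 - 1 = -0.08795
As percentage: -8.80%

-8.80%


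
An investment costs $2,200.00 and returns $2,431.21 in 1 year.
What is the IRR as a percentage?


Formula: IRR = C1/C0 - 1
Substituting: IRR = $2,431.21 / $2,200.00 - 1
Ratio: 1.105095 - 1 = 0.105095
IRR = 10.5095%

10.5095%


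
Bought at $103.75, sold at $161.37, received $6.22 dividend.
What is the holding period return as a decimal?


Formula: HPR = (P1 - P0 + D) / P0
Gain: $161.37 - $103.75 + $6.22 = $63.84
HPR = $63.84 / $103.75 = 0.6153

0.6153


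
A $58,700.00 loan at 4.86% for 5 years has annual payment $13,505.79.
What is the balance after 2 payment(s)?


Formula: Balance = PV*(1+r)^k - PMT*((1+r)^k - 1)/r
Growth: (1 + 0.0486)^2 = 1.099562
Accumulated factor: ((1+r)^k - 1)/r = 2.0486
Balance = $58,700.00 * 1.099562 - $13,505.79 * 2.0486
Balance = $36,876.33

$36,876.33


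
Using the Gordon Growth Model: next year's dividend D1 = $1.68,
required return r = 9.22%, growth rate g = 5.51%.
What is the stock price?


Formula: P = D1 / (r - g)
Spread: r - g = 0.0922 - 0.0551 = 0.0371
Substituting: P = $1.68 / 0.0371
P = $45.28

$45.28


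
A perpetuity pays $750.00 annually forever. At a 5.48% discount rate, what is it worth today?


Formula: PV = C / r
Substituting: PV = $750.00 / 0.0548
PV = $13,686.13

$13,686.13


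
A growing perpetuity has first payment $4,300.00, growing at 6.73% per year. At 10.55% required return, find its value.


Formula: PV = C / (r - g)
Spread: r - g = 0.1055 - 0.0673 = 0.0382
Substituting: PV = $4,300.00 / 0.0382
PV = $112,565.45

$112,565.45


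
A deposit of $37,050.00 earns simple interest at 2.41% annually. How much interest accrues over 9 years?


Formula: I = P * r * t
Substituting: I = $37,050.00 * 0.0241 * 9
Step: I = $37,050.00 * 0.2169
I = $8,036.15

$8,036.15


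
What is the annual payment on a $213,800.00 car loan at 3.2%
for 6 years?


Formula: PMT = PV * r / (1 - (1+r)^(-n))
Denominator: 1 - (1 + 0.032)^(-6) = 0.172207
Numerator: $213,800.00 * 0.032 = 6841.6
PMT = 6841.6 / 0.172207 = $39,728.96

$39,728.96


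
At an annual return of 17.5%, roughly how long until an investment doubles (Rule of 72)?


Formula: Years ≈ 72 / r
Substituting: Years ≈ 72 / 17.5
Years ≈ 4.1

4.1 years


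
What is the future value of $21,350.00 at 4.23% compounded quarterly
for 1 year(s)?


Formula: FV = P * (1 + r/m)^(m*t)
Period rate: r/m = 0.0423 / 4 = 0.010575
Total periods: m*t = 4 * 1 = 4
Growth factor: (1 + 0.010575)^4 = 1.042976
FV = $21,350.00 * 1.042976 = $22,267.53

$22,267.53


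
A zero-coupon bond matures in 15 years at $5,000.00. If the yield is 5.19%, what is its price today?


Formula: Price = FV / (1 + r)^n
Substituting: Price = $5,000.00 / (1 + 0.0519)^15
Discount factor: (1.0519)^15 = 2.136077
Price = $5,000.00 / 2.136077 = $2,340.74

$2,340.74


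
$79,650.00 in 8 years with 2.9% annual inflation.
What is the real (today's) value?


Formula: Real value = nominal / (1 + inflation)^years
Price level: (1 + 0.029)^8 = 1.256964
Real value = $79,650.00 / 1.256964 = $63,366.95

$63,366.95


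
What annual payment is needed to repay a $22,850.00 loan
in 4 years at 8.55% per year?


Formula: PMT = PV * r / (1 - (1+r)^(-n))
Denominator: 1 - (1 + 0.0855)^(-4) = 0.279754
Numerator: $22,850.00 * 0.0855 = 1953.675
PMT = 1953.675 / 0.279754 = $6,983.54

$6,983.54


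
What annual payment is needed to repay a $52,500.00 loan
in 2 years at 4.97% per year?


Formula: PMT = PV * r / (1 - (1+r)^(-n))
Denominator: 1 - (1 + 0.0497)^(-2) = 0.092452
Numerator: $52,500.00 * 0.0497 = 2609.25
PMT = 2609.25 / 0.092452 = $28,222.75

$28,222.75


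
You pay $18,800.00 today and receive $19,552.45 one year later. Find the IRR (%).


Formula: IRR = C1/C0 - 1
Substituting: IRR = $19,552.45 / $18,800.00 - 1
Ratio: 1.040024 - 1 = 0.040024
IRR = 4.0024%

4.0024%


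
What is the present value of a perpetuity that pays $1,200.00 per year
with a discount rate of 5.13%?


Formula: PV = C / r
Substituting: PV = $1,200.00 / 0.0513
PV = $23,391.81

$23,391.81


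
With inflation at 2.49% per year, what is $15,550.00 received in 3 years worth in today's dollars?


Formula: Real value = nominal / (1 + inflation)^years
Price level: (1 + 0.0249)^3 = 1.076575
Real value = $15,550.00 / 1.076575 = $14,443.95

$14,443.95


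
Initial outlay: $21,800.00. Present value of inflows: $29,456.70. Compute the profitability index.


Formula: PI = PV(cash flows) / initial investment
Substituting: PI = $29,456.70 / $21,800.00
PI = 1.3512

1.3512


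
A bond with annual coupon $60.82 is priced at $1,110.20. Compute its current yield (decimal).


Formula: Current yield = annual coupon / price
Substituting: CY = $60.82 / $1,110.20
CY = 0.054783

0.054783


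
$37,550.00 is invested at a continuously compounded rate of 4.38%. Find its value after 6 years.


Formula: FV = P * e^(r*t)
Exponent: r*t = 0.0438 * 6 = 0.2628
e^(0.2628) = 1.300567
FV = $37,550.00 * 1.300567 = $48,836.28

$48,836.28


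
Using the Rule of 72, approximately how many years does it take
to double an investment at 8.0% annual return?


Formula: Years ≈ 72 / r
Substituting: Years ≈ 72 / 8.0
Years ≈ 9.0

9.0 years


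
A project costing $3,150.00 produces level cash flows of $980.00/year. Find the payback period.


Formula: Payback = investment / annual cash flow
Substituting: Payback = $3,150.00 / $980.00
Payback = 3.2143 years

3.2143 years


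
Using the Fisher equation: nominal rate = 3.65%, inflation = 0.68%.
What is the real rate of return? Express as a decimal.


Formula: (1 + r_real) = (1 + r_nom) / (1 + inflation)
Substituting: (1 + r_real) = 1.0365 / 1.0068
(1 + r_real) = 1.029499
r_real = 1.029499 - 1 = 0.029499

0.029499


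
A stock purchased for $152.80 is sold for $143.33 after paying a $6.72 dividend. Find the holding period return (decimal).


Formula: HPR = (P1 - P0 + D) / P0
Gain: $143.33 - $152.80 + $6.72 = -$2.75
HPR = -$2.75 / $152.80 = -0.018

-0.018


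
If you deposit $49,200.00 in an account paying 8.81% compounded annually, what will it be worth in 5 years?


Formula: FV = P * (1 + r)^n
Substituting: FV = $49,200.00 * (1 + 0.0881)^5
Growth factor: (1.0881)^5 = 1.525261
FV = $49,200.00 * 1.525261 = $75,042.82

$75,042.82


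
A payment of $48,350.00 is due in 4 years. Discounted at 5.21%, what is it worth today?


Formula: PV = FV / (1 + r)^n
Substituting: PV = $48,350.00 / (1 + 0.0521)^4
Discount factor: (1.0521)^4 = 1.22526
PV = $48,350.00 / 1.22526 = $39,461.03

$39,461.03


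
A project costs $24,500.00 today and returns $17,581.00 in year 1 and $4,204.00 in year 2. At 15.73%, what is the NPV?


Formula: NPV = C0 + C1/(1+r) + C2/(1+r)^2
Discount C1: $17,581.00 / (1 + 0.1573) = $15,191.39
Discount C2: $4,204.00 / (1 + 0.1573)^2 = $3,138.85
NPV = -$24,500.00 + $15,191.39 + $3,138.85 = -$6,169.75

-$6,169.75


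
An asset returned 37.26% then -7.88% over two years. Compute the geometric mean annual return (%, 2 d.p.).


Formula: Geometric mean = ((1+r1)*(1+r2))^(1/2) - 1
Product: (1 + 0.3726) * (1 + -0.0788) = 1.3726 * 0.9212 = 1.264439
Square root: 1.264439^0.5 = 1.124473
Geometric mean = 1.124473 - 1 = 0.124473
As percentage: 12.45%

12.45%


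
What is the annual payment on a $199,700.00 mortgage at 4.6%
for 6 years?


Formula: PMT = PV * r / (1 - (1+r)^(-n))
Denominator: 1 - (1 + 0.046)^(-6) = 0.236499
Numerator: $199,700.00 * 0.046 = 9186.2
PMT = 9186.2 / 0.236499 = $38,842.53

$38,842.53


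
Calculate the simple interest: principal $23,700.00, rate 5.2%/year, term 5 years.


Formula: I = P * r * t
Substituting: I = $23,700.00 * 0.052 * 5
Step: I = $23,700.00 * 0.26
I = $6,162.00

$6,162.00


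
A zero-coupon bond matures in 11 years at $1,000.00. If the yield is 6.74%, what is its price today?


Formula: Price = FV / (1 + r)^n
Substituting: Price = $1,000.00 / (1 + 0.0674)^11
Discount factor: (1.0674)^11 = 2.04927
Price = $1,000.00 / 2.04927 = $487.98

$487.98


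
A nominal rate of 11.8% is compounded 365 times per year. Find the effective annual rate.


Formula: EAR = (1 + r/m)^m - 1
Period rate: r/m = 0.118 / 365 = 0.000323
Compounding: (1 + 0.000323)^365 = 1.125223
EAR = 1.125223 - 1 = 0.125223

0.125223


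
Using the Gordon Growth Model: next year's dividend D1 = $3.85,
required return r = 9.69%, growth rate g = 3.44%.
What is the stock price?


Formula: P = D1 / (r - g)
Spread: r - g = 0.0969 - 0.0344 = 0.0625
Substituting: P = $3.85 / 0.0625
P = $61.60

$61.60


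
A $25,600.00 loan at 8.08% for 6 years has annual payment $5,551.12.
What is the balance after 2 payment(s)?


Formula: Balance = PV*(1+r)^k - PMT*((1+r)^k - 1)/r
Growth: (1 + 0.0808)^2 = 1.168129
Accumulated factor: ((1+r)^k - 1)/r = 2.0808
Balance = $25,600.00 * 1.168129 - $5,551.12 * 2.0808
Balance = $18,353.32

$18,353.32


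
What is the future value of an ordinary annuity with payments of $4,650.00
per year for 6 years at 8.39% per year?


Formula: FV = PMT * ((1+r)^n - 1) / r
Growth factor: (1 + 0.0839)^6 = 1.621568
Numerator: 1.621568 - 1 = 0.621568
FV = $4,650.00 * 0.621568 / 0.0839 = $34,449.27

$34,449.27


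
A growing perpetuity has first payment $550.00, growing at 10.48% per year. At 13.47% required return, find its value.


Formula: PV = C / (r - g)
Spread: r - g = 0.1347 - 0.1048 = 0.0299
Substituting: PV = $550.00 / 0.0299
PV = $18,394.65

$18,394.65


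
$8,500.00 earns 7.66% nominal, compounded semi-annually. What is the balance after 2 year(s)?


Formula: FV = P * (1 + r/m)^(m*t)
Period rate: r/m = 0.0766 / 2 = 0.0383
Total periods: m*t = 2 * 2 = 4
Growth factor: (1 + 0.0383)^4 = 1.162228
FV = $8,500.00 * 1.162228 = $9,878.94

$9,878.94


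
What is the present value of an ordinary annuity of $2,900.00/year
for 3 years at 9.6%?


Formula: PV = PMT * (1 - (1+r)^(-n)) / r
Discount factor: (1 + 0.096)^(-3) = 0.759571
Bracket: 1 - 0.759571 = 0.240429
PV = $2,900.00 * 0.240429 / 0.096 = $7,262.96

$7,262.96


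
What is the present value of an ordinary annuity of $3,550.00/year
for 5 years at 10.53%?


Formula: PV = PMT * (1 - (1+r)^(-n)) / r
Discount factor: (1 + 0.1053)^(-5) = 0.606177
Bracket: 1 - 0.606177 = 0.393823
PV = $3,550.00 * 0.393823 / 0.1053 = $13,277.05

$13,277.05


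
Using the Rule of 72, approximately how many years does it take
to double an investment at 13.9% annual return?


Formula: Years ≈ 72 / r
Substituting: Years ≈ 72 / 13.9
Years ≈ 5.2

5.2 years


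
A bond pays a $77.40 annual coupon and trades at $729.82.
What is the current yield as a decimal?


Formula: Current yield = annual coupon / price
Substituting: CY = $77.40 / $729.82
CY = 0.106054

0.106054


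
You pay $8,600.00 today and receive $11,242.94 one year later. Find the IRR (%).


Formula: IRR = C1/C0 - 1
Substituting: IRR = $11,242.94 / $8,600.00 - 1
Ratio: 1.307319 - 1 = 0.307319
IRR = 30.7319%

30.7319%


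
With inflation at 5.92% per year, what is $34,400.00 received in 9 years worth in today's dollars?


Formula: Real value = nominal / (1 + inflation)^years
Price level: (1 + 0.0592)^9 = 1.678038
Real value = $34,400.00 / 1.678038 = $20,500.13

$20,500.13


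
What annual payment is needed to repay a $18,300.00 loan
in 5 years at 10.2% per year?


Formula: PMT = PV * r / (1 - (1+r)^(-n))
Denominator: 1 - (1 + 0.102)^(-5) = 0.384693
Numerator: $18,300.00 * 0.102 = 1866.6
PMT = 1866.6 / 0.384693 = $4,852.18

$4,852.18


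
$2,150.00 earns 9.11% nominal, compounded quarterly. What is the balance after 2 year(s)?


Formula: FV = P * (1 + r/m)^(m*t)
Period rate: r/m = 0.0911 / 4 = 0.022775
Total periods: m*t = 4 * 2 = 8
Growth factor: (1 + 0.022775)^8 = 1.197404
FV = $2,150.00 * 1.197404 = $2,574.42

$2,574.42


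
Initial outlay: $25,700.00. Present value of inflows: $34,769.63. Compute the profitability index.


Formula: PI = PV(cash flows) / initial investment
Substituting: PI = $34,769.63 / $25,700.00
PI = 1.3529

1.3529


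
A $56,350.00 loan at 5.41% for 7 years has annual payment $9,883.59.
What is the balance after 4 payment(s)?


Formula: Balance = PV*(1+r)^k - PMT*((1+r)^k - 1)/r
Growth: (1 + 0.0541)^4 = 1.234603
Accumulated factor: ((1+r)^k - 1)/r = 4.336466
Balance = $56,350.00 * 1.234603 - $9,883.59 * 4.336466
Balance = $26,710.02

$26,710.02


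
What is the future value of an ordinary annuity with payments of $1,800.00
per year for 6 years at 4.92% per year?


Formula: FV = PMT * ((1+r)^n - 1) / r
Growth factor: (1 + 0.0492)^6 = 1.333981
Numerator: 1.333981 - 1 = 0.333981
FV = $1,800.00 * 0.333981 / 0.0492 = $12,218.82

$12,218.82


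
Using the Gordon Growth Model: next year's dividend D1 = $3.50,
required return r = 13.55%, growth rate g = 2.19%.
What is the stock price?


Formula: P = D1 / (r - g)
Spread: r - g = 0.1355 - 0.0219 = 0.1136
Substituting: P = $3.50 / 0.1136
P = $30.81

$30.81


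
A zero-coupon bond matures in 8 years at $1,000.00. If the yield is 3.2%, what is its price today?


Formula: Price = FV / (1 + r)^n
Substituting: Price = $1,000.00 / (1 + 0.032)^8
Discount factor: (1.032)^8 = 1.286582
Price = $1,000.00 / 1.286582 = $777.25

$777.25


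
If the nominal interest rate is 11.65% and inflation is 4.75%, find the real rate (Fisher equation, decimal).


Formula: (1 + r_real) = (1 + r_nom) / (1 + inflation)
Substituting: (1 + r_real) = 1.1165 / 1.0475
(1 + r_real) = 1.065871
r_real = 1.065871 - 1 = 0.065871

0.065871


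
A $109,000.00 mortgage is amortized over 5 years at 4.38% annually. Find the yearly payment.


Formula: PMT = PV * r / (1 - (1+r)^(-n))
Denominator: 1 - (1 + 0.0438)^(-5) = 0.192926
Numerator: $109,000.00 * 0.0438 = 4774.2
PMT = 4774.2 / 0.192926 = $24,746.32

$24,746.32


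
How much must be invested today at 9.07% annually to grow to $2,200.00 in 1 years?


Formula: PV = FV / (1 + r)^n
Substituting: PV = $2,200.00 / (1 + 0.0907)^1
Discount factor: (1.0907)^1 = 1.0907
PV = $2,200.00 / 1.0907 = $2,017.05

$2,017.05


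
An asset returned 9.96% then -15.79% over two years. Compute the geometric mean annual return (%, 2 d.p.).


Formula: Geometric mean = ((1+r1)*(1+r2))^(1/2) - 1
Product: (1 + 0.0996) * (1 + -0.1579) = 1.0996 * 0.8421 = 0.925973
Square root: 0.925973^0.5 = 0.962275
Geometric mean = 0.962275 - 1 = -0.037725
As percentage: -3.77%

-3.77%


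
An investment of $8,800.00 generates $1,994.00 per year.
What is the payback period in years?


Formula: Payback = investment / annual cash flow
Substituting: Payback = $8,800.00 / $1,994.00
Payback = 4.4132 years

4.4132 years


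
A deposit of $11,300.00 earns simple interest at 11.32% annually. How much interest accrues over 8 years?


Formula: I = P * r * t
Substituting: I = $11,300.00 * 0.1132 * 8
Step: I = $11,300.00 * 0.9056
I = $10,233.28

$10,233.28


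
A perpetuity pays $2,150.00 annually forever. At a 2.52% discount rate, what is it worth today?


Formula: PV = C / r
Substituting: PV = $2,150.00 / 0.0252
PV = $85,317.46

$85,317.46


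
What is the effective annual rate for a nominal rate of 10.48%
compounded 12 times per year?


Formula: EAR = (1 + r/m)^m - 1
Period rate: r/m = 0.1048 / 12 = 0.008733
Compounding: (1 + 0.008733)^12 = 1.109983
EAR = 1.109983 - 1 = 0.109983

0.109983


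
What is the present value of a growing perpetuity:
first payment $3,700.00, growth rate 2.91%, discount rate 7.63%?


Formula: PV = C / (r - g)
Spread: r - g = 0.0763 - 0.0291 = 0.0472
Substituting: PV = $3,700.00 / 0.0472
PV = $78,389.83

$78,389.83


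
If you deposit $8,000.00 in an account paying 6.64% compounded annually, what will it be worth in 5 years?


Formula: FV = P * (1 + r)^n
Substituting: FV = $8,000.00 * (1 + 0.0664)^5
Growth factor: (1.0664)^5 = 1.379116
FV = $8,000.00 * 1.379116 = $11,032.93

$11,032.93


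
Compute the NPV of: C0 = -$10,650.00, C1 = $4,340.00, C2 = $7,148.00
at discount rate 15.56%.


Formula: NPV = C0 + C1/(1+r) + C2/(1+r)^2
Discount C1: $4,340.00 / (1 + 0.1556) = $3,755.62
Discount C2: $7,148.00 / (1 + 0.1556)^2 = $5,352.66
NPV = -$10,650.00 + $3,755.62 + $5,352.66 = -$1,541.72

-$1,541.72


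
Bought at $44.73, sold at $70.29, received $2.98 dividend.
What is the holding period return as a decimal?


Formula: HPR = (P1 - P0 + D) / P0
Gain: $70.29 - $44.73 + $2.98 = $28.54
HPR = $28.54 / $44.73 = 0.6381

0.6381


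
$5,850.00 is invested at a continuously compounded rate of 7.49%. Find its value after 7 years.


Formula: FV = P * e^(r*t)
Exponent: r*t = 0.0749 * 7 = 0.5243
e^(0.5243) = 1.689276
FV = $5,850.00 * 1.689276 = $9,882.26

$9,882.26


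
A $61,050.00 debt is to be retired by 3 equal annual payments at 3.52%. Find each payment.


Formula: PMT = PV * r / (1 - (1+r)^(-n))
Denominator: 1 - (1 + 0.0352)^(-3) = 0.09858
Numerator: $61,050.00 * 0.0352 = 2148.96
PMT = 2148.96 / 0.09858 = $21,799.16

$21,799.16


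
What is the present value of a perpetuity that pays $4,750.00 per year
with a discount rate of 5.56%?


Formula: PV = C / r
Substituting: PV = $4,750.00 / 0.0556
PV = $85,431.65

$85,431.65


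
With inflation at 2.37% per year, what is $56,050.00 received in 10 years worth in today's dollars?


Formula: Real value = nominal / (1 + inflation)^years
Price level: (1 + 0.0237)^10 = 1.263942
Real value = $56,050.00 / 1.263942 = $44,345.40

$44,345.40


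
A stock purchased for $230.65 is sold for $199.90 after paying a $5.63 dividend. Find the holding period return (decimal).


Formula: HPR = (P1 - P0 + D) / P0
Gain: $199.90 - $230.65 + $5.63 = -$25.12
HPR = -$25.12 / $230.65 = -0.1089

-0.1089


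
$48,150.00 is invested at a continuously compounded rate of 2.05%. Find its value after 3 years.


Formula: FV = P * e^(r*t)
Exponent: r*t = 0.0205 * 3 = 0.0615
e^(0.0615) = 1.06343
FV = $48,150.00 * 1.06343 = $51,204.18

$51,204.18


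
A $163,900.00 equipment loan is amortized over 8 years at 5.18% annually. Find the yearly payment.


Formula: PMT = PV * r / (1 - (1+r)^(-n))
Denominator: 1 - (1 + 0.0518)^(-8) = 0.332372
Numerator: $163,900.00 * 0.0518 = 8490.02
PMT = 8490.02 / 0.332372 = $25,543.74

$25,543.74


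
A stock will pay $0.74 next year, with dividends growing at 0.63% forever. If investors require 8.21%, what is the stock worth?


Formula: P = D1 / (r - g)
Spread: r - g = 0.0821 - 0.0063 = 0.0758
Substituting: P = $0.74 / 0.0758
P = $9.76

$9.76


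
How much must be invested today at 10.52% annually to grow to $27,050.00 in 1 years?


Formula: PV = FV / (1 + r)^n
Substituting: PV = $27,050.00 / (1 + 0.1052)^1
Discount factor: (1.1052)^1 = 1.1052
PV = $27,050.00 / 1.1052 = $24,475.21

$24,475.21


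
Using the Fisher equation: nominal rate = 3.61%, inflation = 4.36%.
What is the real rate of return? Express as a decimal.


Formula: (1 + r_real) = (1 + r_nom) / (1 + inflation)
Substituting: (1 + r_real) = 1.0361 / 1.0436
(1 + r_real) = 0.992813
r_real = 0.992813 - 1 = -0.007187

-0.007187


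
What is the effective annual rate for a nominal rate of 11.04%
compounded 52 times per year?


Formula: EAR = (1 + r/m)^m - 1
Period rate: r/m = 0.1104 / 52 = 0.002123
Compounding: (1 + 0.002123)^52 = 1.116594
EAR = 1.116594 - 1 = 0.116594

0.116594


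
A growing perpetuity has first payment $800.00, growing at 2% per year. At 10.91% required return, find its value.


Formula: PV = C / (r - g)
Spread: r - g = 0.1091 - 0.02 = 0.0891
Substituting: PV = $800.00 / 0.0891
PV = $8,978.68

$8,978.68


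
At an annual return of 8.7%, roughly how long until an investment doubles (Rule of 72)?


Formula: Years ≈ 72 / r
Substituting: Years ≈ 72 / 8.7
Years ≈ 8.3

8.3 years


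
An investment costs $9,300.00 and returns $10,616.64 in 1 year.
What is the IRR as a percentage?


Formula: IRR = C1/C0 - 1
Substituting: IRR = $10,616.64 / $9,300.00 - 1
Ratio: 1.141574 - 1 = 0.141574
IRR = 14.1574%

14.1574%


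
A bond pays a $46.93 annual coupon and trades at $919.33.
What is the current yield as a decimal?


Formula: Current yield = annual coupon / price
Substituting: CY = $46.93 / $919.33
CY = 0.051048

0.051048


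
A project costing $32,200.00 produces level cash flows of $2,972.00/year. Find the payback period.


Formula: Payback = investment / annual cash flow
Substituting: Payback = $32,200.00 / $2,972.00
Payback = 10.8345 years

10.8345 years


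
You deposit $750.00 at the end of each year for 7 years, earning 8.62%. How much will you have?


Formula: FV = PMT * ((1+r)^n - 1) / r
Growth factor: (1 + 0.0862)^7 = 1.783892
Numerator: 1.783892 - 1 = 0.783892
FV = $750.00 * 0.783892 / 0.0862 = $6,820.41

$6,820.41


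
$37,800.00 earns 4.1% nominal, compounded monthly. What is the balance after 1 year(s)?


Formula: FV = P * (1 + r/m)^(m*t)
Period rate: r/m = 0.041 / 12 = 0.003417
Total periods: m*t = 12 * 1 = 12
Growth factor: (1 + 0.003417)^12 = 1.041779
FV = $37,800.00 * 1.041779 = $39,379.26

$39,379.26


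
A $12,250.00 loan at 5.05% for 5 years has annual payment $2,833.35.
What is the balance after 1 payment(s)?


Formula: Balance = PV*(1+r)^k - PMT*((1+r)^k - 1)/r
Growth: (1 + 0.0505)^1 = 1.0505
Accumulated factor: ((1+r)^k - 1)/r = 1.0
Balance = $12,250.00 * 1.0505 - $2,833.35 * 1.0
Balance = $10,035.28

$10,035.28


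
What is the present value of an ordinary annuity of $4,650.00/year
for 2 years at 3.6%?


Formula: PV = PMT * (1 - (1+r)^(-n)) / r
Discount factor: (1 + 0.036)^(-2) = 0.931709
Bracket: 1 - 0.931709 = 0.068291
PV = $4,650.00 * 0.068291 / 0.036 = $8,820.87

$8,820.87


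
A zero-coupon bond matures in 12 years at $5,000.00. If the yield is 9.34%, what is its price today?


Formula: Price = FV / (1 + r)^n
Substituting: Price = $5,000.00 / (1 + 0.0934)^12
Discount factor: (1.0934)^12 = 2.919771
Price = $5,000.00 / 2.919771 = $1,712.46

$1,712.46


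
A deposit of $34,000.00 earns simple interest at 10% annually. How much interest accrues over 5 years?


Formula: I = P * r * t
Substituting: I = $34,000.00 * 0.1 * 5
Step: I = $34,000.00 * 0.5
I = $17,000.00

$17,000.00


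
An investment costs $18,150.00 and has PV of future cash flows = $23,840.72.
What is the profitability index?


Formula: PI = PV(cash flows) / initial investment
Substituting: PI = $23,840.72 / $18,150.00
PI = 1.3135

1.3135


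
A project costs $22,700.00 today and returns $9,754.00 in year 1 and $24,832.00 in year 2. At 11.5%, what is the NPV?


Formula: NPV = C0 + C1/(1+r) + C2/(1+r)^2
Discount C1: $9,754.00 / (1 + 0.115) = $8,747.98
Discount C2: $24,832.00 / (1 + 0.115)^2 = $19,973.86
NPV = -$22,700.00 + $8,747.98 + $19,973.86 = $6,021.84

$6,021.84


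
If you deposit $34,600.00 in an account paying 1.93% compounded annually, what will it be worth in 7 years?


Formula: FV = P * (1 + r)^n
Substituting: FV = $34,600.00 * (1 + 0.0193)^7
Growth factor: (1.0193)^7 = 1.143179
FV = $34,600.00 * 1.143179 = $39,553.99

$39,553.99


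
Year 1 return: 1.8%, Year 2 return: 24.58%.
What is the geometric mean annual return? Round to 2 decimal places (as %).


Formula: Geometric mean = ((1+r1)*(1+r2))^(1/2) - 1
Product: (1 + 0.018) * (1 + 0.2458) = 1.018 * 1.2458 = 1.268224
Square root: 1.268224^0.5 = 1.126155
Geometric mean = 1.126155 - 1 = 0.126155
As percentage: 12.62%

12.62%


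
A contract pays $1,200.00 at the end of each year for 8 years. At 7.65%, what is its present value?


Formula: PV = PMT * (1 - (1+r)^(-n)) / r
Discount factor: (1 + 0.0765)^(-8) = 0.554482
Bracket: 1 - 0.554482 = 0.445518
PV = $1,200.00 * 0.445518 / 0.0765 = $6,988.51

$6,988.51


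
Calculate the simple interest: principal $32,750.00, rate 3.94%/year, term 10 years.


Formula: I = P * r * t
Substituting: I = $32,750.00 * 0.0394 * 10
Step: I = $32,750.00 * 0.394
I = $12,903.50

$12,903.50


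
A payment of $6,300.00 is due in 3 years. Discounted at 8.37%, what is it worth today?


Formula: PV = FV / (1 + r)^n
Substituting: PV = $6,300.00 / (1 + 0.0837)^3
Discount factor: (1.0837)^3 = 1.272703
PV = $6,300.00 / 1.272703 = $4,950.09

$4,950.09


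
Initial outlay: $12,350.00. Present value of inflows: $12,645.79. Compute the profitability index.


Formula: PI = PV(cash flows) / initial investment
Substituting: PI = $12,645.79 / $12,350.00
PI = 1.024

1.024


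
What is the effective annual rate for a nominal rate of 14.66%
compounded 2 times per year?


Formula: EAR = (1 + r/m)^m - 1
Period rate: r/m = 0.1466 / 2 = 0.0733
Compounding: (1 + 0.0733)^2 = 1.151973
EAR = 1.151973 - 1 = 0.151973

0.151973


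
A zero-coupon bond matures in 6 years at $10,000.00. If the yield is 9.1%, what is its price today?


Formula: Price = FV / (1 + r)^n
Substituting: Price = $10,000.00 / (1 + 0.091)^6
Discount factor: (1.091)^6 = 1.686353
Price = $10,000.00 / 1.686353 = $5,929.96

$5,929.96


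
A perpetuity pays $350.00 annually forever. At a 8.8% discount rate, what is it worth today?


Formula: PV = C / r
Substituting: PV = $350.00 / 0.088
PV = $3,977.27

$3,977.27


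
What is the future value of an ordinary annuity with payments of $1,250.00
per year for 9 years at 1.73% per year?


Formula: FV = PMT * ((1+r)^n - 1) / r
Growth factor: (1 + 0.0173)^9 = 1.166921
Numerator: 1.166921 - 1 = 0.166921
FV = $1,250.00 * 0.166921 / 0.0173 = $12,060.76

$12,060.76


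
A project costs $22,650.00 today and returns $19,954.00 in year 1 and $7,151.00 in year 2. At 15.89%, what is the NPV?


Formula: NPV = C0 + C1/(1+r) + C2/(1+r)^2
Discount C1: $19,954.00 / (1 + 0.1589) = $17,218.05
Discount C2: $7,151.00 / (1 + 0.1589)^2 = $5,324.45
NPV = -$22,650.00 + $17,218.05 + $5,324.45 = -$107.50

-$107.50


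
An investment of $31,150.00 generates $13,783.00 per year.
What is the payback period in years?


Formula: Payback = investment / annual cash flow
Substituting: Payback = $31,150.00 / $13,783.00
Payback = 2.26 years

2.26 years


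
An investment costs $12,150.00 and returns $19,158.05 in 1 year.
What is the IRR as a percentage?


Formula: IRR = C1/C0 - 1
Substituting: IRR = $19,158.05 / $12,150.00 - 1
Ratio: 1.576794 - 1 = 0.576794
IRR = 57.6794%

57.6794%


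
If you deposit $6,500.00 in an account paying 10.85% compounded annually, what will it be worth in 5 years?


Formula: FV = P * (1 + r)^n
Substituting: FV = $6,500.00 * (1 + 0.1085)^5
Growth factor: (1.1085)^5 = 1.673703
FV = $6,500.00 * 1.673703 = $10,879.07

$10,879.07


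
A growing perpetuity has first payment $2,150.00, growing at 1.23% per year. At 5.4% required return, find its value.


Formula: PV = C / (r - g)
Spread: r - g = 0.054 - 0.0123 = 0.0417
Substituting: PV = $2,150.00 / 0.0417
PV = $51,558.75

$51,558.75


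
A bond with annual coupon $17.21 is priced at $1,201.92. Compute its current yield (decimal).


Formula: Current yield = annual coupon / price
Substituting: CY = $17.21 / $1,201.92
CY = 0.014319

0.014319


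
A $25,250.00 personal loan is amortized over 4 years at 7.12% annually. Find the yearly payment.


Formula: PMT = PV * r / (1 - (1+r)^(-n))
Denominator: 1 - (1 + 0.0712)^(-4) = 0.240518
Numerator: $25,250.00 * 0.0712 = 1797.8
PMT = 1797.8 / 0.240518 = $7,474.71

$7,474.71


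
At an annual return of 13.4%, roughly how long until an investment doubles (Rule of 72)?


Formula: Years ≈ 72 / r
Substituting: Years ≈ 72 / 13.4
Years ≈ 5.4

5.4 years


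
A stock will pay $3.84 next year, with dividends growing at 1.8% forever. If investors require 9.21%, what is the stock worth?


Formula: P = D1 / (r - g)
Spread: r - g = 0.0921 - 0.018 = 0.0741
Substituting: P = $3.84 / 0.0741
P = $51.82

$51.82


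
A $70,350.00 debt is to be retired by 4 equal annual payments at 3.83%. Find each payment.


Formula: PMT = PV * r / (1 - (1+r)^(-n))
Denominator: 1 - (1 + 0.0383)^(-4) = 0.139584
Numerator: $70,350.00 * 0.0383 = 2694.405
PMT = 2694.405 / 0.139584 = $19,303.14

$19,303.14


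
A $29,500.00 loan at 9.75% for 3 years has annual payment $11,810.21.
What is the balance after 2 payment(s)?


Formula: Balance = PV*(1+r)^k - PMT*((1+r)^k - 1)/r
Growth: (1 + 0.0975)^2 = 1.204506
Accumulated factor: ((1+r)^k - 1)/r = 2.0975
Balance = $29,500.00 * 1.204506 - $11,810.21 * 2.0975
Balance = $10,761.02

$10,761.02


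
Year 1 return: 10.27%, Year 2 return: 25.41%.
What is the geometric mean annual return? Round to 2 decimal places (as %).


Formula: Geometric mean = ((1+r1)*(1+r2))^(1/2) - 1
Product: (1 + 0.1027) * (1 + 0.2541) = 1.1027 * 1.2541 = 1.382896
Square root: 1.382896^0.5 = 1.175966
Geometric mean = 1.175966 - 1 = 0.175966
As percentage: 17.60%

17.60%


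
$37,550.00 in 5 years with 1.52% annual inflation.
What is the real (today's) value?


Formula: Real value = nominal / (1 + inflation)^years
Price level: (1 + 0.0152)^5 = 1.078346
Real value = $37,550.00 / 1.078346 = $34,821.85

$34,821.85


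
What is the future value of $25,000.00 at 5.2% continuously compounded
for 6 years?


Formula: FV = P * e^(r*t)
Exponent: r*t = 0.052 * 6 = 0.312
e^(0.312) = 1.366155
FV = $25,000.00 * 1.366155 = $34,153.87

$34,153.87


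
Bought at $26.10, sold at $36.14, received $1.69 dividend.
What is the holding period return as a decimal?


Formula: HPR = (P1 - P0 + D) / P0
Gain: $36.14 - $26.10 + $1.69 = $11.73
HPR = $11.73 / $26.10 = 0.4494

0.4494


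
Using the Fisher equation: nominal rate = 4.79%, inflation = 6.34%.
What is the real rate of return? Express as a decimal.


Formula: (1 + r_real) = (1 + r_nom) / (1 + inflation)
Substituting: (1 + r_real) = 1.0479 / 1.0634
(1 + r_real) = 0.985424
r_real = 0.985424 - 1 = -0.014576

-0.014576


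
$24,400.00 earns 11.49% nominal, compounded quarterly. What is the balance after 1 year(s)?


Formula: FV = P * (1 + r/m)^(m*t)
Period rate: r/m = 0.1149 / 4 = 0.028725
Total periods: m*t = 4 * 1 = 4
Growth factor: (1 + 0.028725)^4 = 1.119946
FV = $24,400.00 * 1.119946 = $27,326.69

$27,326.69


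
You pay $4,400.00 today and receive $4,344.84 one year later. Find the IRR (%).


Formula: IRR = C1/C0 - 1
Substituting: IRR = $4,344.84 / $4,400.00 - 1
Ratio: 0.987464 - 1 = -0.012536
IRR = -1.2536%

-1.2536%


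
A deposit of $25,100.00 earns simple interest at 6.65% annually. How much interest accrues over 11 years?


Formula: I = P * r * t
Substituting: I = $25,100.00 * 0.0665 * 11
Step: I = $25,100.00 * 0.7315
I = $18,360.65

$18,360.65


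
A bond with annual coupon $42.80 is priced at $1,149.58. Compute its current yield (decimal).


Formula: Current yield = annual coupon / price
Substituting: CY = $42.80 / $1,149.58
CY = 0.037231

0.037231


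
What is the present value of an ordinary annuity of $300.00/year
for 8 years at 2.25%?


Formula: PV = PMT * (1 - (1+r)^(-n)) / r
Discount factor: (1 + 0.0225)^(-8) = 0.836938
Bracket: 1 - 0.836938 = 0.163062
PV = $300.00 * 0.163062 / 0.0225 = $2,174.16

$2,174.16


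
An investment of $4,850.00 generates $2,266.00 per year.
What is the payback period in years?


Formula: Payback = investment / annual cash flow
Substituting: Payback = $4,850.00 / $2,266.00
Payback = 2.1403 years

2.1403 years


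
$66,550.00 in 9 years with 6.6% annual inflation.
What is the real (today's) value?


Formula: Real value = nominal / (1 + inflation)^years
Price level: (1 + 0.066)^9 = 1.777521
Real value = $66,550.00 / 1.777521 = $37,439.77

$37,439.77


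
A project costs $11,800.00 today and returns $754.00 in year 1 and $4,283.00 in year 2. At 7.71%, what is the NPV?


Formula: NPV = C0 + C1/(1+r) + C2/(1+r)^2
Discount C1: $754.00 / (1 + 0.0771) = $700.03
Discount C2: $4,283.00 / (1 + 0.0771)^2 = $3,691.78
NPV = -$11,800.00 + $700.03 + $3,691.78 = -$7,408.19

-$7,408.19


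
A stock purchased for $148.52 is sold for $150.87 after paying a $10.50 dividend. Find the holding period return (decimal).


Formula: HPR = (P1 - P0 + D) / P0
Gain: $150.87 - $148.52 + $10.50 = $12.85
HPR = $12.85 / $148.52 = 0.0865

0.0865


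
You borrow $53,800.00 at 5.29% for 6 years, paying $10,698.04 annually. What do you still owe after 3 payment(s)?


Formula: Balance = PV*(1+r)^k - PMT*((1+r)^k - 1)/r
Growth: (1 + 0.0529)^3 = 1.167243
Accumulated factor: ((1+r)^k - 1)/r = 3.161498
Balance = $53,800.00 * 1.167243 - $10,698.04 * 3.161498
Balance = $28,975.85

$28,975.85


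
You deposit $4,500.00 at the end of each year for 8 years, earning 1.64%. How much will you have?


Formula: FV = PMT * ((1+r)^n - 1) / r
Growth factor: (1 + 0.0164)^8 = 1.138983
Numerator: 1.138983 - 1 = 0.138983
FV = $4,500.00 * 0.138983 / 0.0164 = $38,135.59

$38,135.59


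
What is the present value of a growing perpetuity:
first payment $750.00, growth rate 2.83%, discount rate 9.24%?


Formula: PV = C / (r - g)
Spread: r - g = 0.0924 - 0.0283 = 0.0641
Substituting: PV = $750.00 / 0.0641
PV = $11,700.47

$11,700.47


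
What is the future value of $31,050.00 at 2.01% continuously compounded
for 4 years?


Formula: FV = P * e^(r*t)
Exponent: r*t = 0.0201 * 4 = 0.0804
e^(0.0804) = 1.08372
FV = $31,050.00 * 1.08372 = $33,649.52

$33,649.52


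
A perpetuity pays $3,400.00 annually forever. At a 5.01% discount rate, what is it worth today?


Formula: PV = C / r
Substituting: PV = $3,400.00 / 0.0501
PV = $67,864.27

$67,864.27


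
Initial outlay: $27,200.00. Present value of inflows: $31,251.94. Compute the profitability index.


Formula: PI = PV(cash flows) / initial investment
Substituting: PI = $31,251.94 / $27,200.00
PI = 1.149

1.149


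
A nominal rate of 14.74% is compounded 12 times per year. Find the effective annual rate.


Formula: EAR = (1 + r/m)^m - 1
Period rate: r/m = 0.1474 / 12 = 0.012283
Compounding: (1 + 0.012283)^12 = 1.157777
EAR = 1.157777 - 1 = 0.157777

0.157777


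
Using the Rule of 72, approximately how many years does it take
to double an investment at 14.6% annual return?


Formula: Years ≈ 72 / r
Substituting: Years ≈ 72 / 14.6
Years ≈ 4.9

4.9 years


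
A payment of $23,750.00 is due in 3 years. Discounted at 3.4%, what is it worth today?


Formula: PV = FV / (1 + r)^n
Substituting: PV = $23,750.00 / (1 + 0.034)^3
Discount factor: (1.034)^3 = 1.105507
PV = $23,750.00 / 1.105507 = $21,483.35

$21,483.35


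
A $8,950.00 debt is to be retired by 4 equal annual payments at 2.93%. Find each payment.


Formula: PMT = PV * r / (1 - (1+r)^(-n))
Denominator: 1 - (1 + 0.0293)^(-4) = 0.109094
Numerator: $8,950.00 * 0.0293 = 262.235
PMT = 262.235 / 0.109094 = $2,403.76

$2,403.76


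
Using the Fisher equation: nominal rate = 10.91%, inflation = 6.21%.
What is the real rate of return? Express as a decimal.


Formula: (1 + r_real) = (1 + r_nom) / (1 + inflation)
Substituting: (1 + r_real) = 1.1091 / 1.0621
(1 + r_real) = 1.044252
r_real = 1.044252 - 1 = 0.044252

0.044252


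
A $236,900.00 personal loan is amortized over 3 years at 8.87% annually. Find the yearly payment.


Formula: PMT = PV * r / (1 - (1+r)^(-n))
Denominator: 1 - (1 + 0.0887)^(-3) = 0.225047
Numerator: $236,900.00 * 0.0887 = 21013.03
PMT = 21013.03 / 0.225047 = $93,371.72

$93,371.72


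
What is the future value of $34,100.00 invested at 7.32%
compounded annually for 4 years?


Formula: FV = P * (1 + r)^n
Substituting: FV = $34,100.00 * (1 + 0.0732)^4
Growth factor: (1.0732)^4 = 1.326547
FV = $34,100.00 * 1.326547 = $45,235.25

$45,235.25


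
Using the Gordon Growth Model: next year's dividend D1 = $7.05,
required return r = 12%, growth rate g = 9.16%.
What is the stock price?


Formula: P = D1 / (r - g)
Spread: r - g = 0.12 - 0.0916 = 0.0284
Substituting: P = $7.05 / 0.0284
P = $248.24

$248.24


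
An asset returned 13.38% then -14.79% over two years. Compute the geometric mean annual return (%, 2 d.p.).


Formula: Geometric mean = ((1+r1)*(1+r2))^(1/2) - 1
Product: (1 + 0.1338) * (1 + -0.1479) = 1.1338 * 0.8521 = 0.966111
Square root: 0.966111^0.5 = 0.982909
Geometric mean = 0.982909 - 1 = -0.017091
As percentage: -1.71%

-1.71%


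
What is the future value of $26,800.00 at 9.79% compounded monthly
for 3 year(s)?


Formula: FV = P * (1 + r/m)^(m*t)
Period rate: r/m = 0.0979 / 12 = 0.008158
Total periods: m*t = 12 * 3 = 36
Growth factor: (1 + 0.008158)^36 = 1.339784
FV = $26,800.00 * 1.339784 = $35,906.21

$35,906.21


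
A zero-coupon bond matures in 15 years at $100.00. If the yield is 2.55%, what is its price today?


Formula: Price = FV / (1 + r)^n
Substituting: Price = $100.00 / (1 + 0.0255)^15
Discount factor: (1.0255)^15 = 1.458932
Price = $100.00 / 1.458932 = $68.54

$68.54


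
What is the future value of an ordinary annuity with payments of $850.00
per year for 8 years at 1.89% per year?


Formula: FV = PMT * ((1+r)^n - 1) / r
Growth factor: (1 + 0.0189)^8 = 1.161589
Numerator: 1.161589 - 1 = 0.161589
FV = $850.00 * 0.161589 / 0.0189 = $7,267.23

$7,267.23


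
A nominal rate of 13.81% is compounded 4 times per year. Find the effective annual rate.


Formula: EAR = (1 + r/m)^m - 1
Period rate: r/m = 0.1381 / 4 = 0.034525
Compounding: (1 + 0.034525)^4 = 1.145418
EAR = 1.145418 - 1 = 0.145418

0.145418


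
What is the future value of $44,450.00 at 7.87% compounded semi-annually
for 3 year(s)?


Formula: FV = P * (1 + r/m)^(m*t)
Period rate: r/m = 0.0787 / 2 = 0.03935
Total periods: m*t = 2 * 3 = 6
Growth factor: (1 + 0.03935)^6 = 1.260581
FV = $44,450.00 * 1.260581 = $56,032.85

$56,032.85


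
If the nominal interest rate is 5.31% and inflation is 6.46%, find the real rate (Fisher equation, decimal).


Formula: (1 + r_real) = (1 + r_nom) / (1 + inflation)
Substituting: (1 + r_real) = 1.0531 / 1.0646
(1 + r_real) = 0.989198
r_real = 0.989198 - 1 = -0.010802

-0.010802


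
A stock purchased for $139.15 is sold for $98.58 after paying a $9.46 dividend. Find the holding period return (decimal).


Formula: HPR = (P1 - P0 + D) / P0
Gain: $98.58 - $139.15 + $9.46 = -$31.11
HPR = -$31.11 / $139.15 = -0.2236

-0.2236


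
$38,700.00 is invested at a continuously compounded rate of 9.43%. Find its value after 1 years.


Formula: FV = P * e^(r*t)
Exponent: r*t = 0.0943 * 1 = 0.0943
e^(0.0943) = 1.098889
FV = $38,700.00 * 1.098889 = $42,527.02

$42,527.02


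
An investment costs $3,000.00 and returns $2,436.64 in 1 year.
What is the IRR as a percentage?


Formula: IRR = C1/C0 - 1
Substituting: IRR = $2,436.64 / $3,000.00 - 1
Ratio: 0.812213 - 1 = -0.187787
IRR = -18.7787%

-18.7787%


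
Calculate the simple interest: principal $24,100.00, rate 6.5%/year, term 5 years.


Formula: I = P * r * t
Substituting: I = $24,100.00 * 0.065 * 5
Step: I = $24,100.00 * 0.325
I = $7,832.50

$7,832.50


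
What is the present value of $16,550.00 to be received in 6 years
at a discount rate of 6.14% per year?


Formula: PV = FV / (1 + r)^n
Substituting: PV = $16,550.00 / (1 + 0.0614)^6
Discount factor: (1.0614)^6 = 1.429797
PV = $16,550.00 / 1.429797 = $11,575.07

$11,575.07
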